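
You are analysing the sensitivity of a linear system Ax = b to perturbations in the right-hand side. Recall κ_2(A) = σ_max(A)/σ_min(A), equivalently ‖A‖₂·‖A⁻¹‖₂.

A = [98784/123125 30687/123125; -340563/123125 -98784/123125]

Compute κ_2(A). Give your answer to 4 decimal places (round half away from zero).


form AᵀA = [201186297/24255625 58677696/24255625; 58677696/24255625 17119953/24255625] with trace 349290/38809 and determinant 81/38809
char-poly roots: 9 and 9/38809
κ_2(A) = √(λ_max/λ_min) = √(9 / (9/38809)) = 197.0000

197.0000


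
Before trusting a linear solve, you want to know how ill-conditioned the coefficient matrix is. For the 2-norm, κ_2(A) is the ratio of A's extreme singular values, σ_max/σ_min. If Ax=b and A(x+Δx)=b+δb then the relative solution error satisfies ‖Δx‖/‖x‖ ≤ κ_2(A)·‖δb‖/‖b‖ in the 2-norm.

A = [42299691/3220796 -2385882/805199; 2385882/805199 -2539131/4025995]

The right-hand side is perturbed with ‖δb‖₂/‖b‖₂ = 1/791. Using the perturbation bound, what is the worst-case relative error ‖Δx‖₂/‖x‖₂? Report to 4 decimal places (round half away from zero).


AᵀA = [1118585833065/6171045136 -157300007319/3856903210; -157300007319/3856903210 88493759181/9642258025]; tr = 17478016641/91776400, det = 22667121/91776400
solving λ² − 17478016641/91776400·λ + 22667121/91776400 = 0 gives λ = 4761/25, 4761/3671056
so κ_2 = √((4761/25) / (4761/3671056)) = 383.2000
worst-case relative error ≤ 383.2000 × 1/791 = 0.4845

0.4845


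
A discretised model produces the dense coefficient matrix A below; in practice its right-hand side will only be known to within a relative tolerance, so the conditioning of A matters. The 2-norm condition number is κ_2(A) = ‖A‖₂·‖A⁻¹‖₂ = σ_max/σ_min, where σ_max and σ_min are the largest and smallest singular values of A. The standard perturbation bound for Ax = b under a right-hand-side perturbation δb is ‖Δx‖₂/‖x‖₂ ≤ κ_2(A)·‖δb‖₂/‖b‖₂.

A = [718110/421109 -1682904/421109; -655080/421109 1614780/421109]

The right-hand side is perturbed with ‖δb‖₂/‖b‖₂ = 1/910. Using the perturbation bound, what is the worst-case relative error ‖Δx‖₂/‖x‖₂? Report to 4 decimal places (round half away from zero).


0.1227

M = AᵀA = [1123438500/210859441 -2694792240/210859441; -2694792240/210859441 6468109776/210859441]. tr(M)=44920404/1247689, det(M)=129600/1247689
λ_max, λ_min = (44920404/1247689 ± √2017195893545616/1556727840721)/2 = 36, 3600/1247689
so κ_2 = √(36 / (3600/1247689)) = 111.7000
bound on ‖Δx‖/‖x‖: κ·ε = 111.7000·1/910 = 0.1227


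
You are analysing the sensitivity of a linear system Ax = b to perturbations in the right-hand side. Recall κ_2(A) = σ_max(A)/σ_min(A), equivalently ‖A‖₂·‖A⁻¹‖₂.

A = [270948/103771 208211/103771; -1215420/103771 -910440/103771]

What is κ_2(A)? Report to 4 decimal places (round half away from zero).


379.6500

form AᵀA = [922461984/6405961 691838988/6405961; 691838988/6405961 518889241/6405961] with trace 1441351225/6405961 and determinant 2250000/6405961
solving λ² − 1441351225/6405961·λ + 2250000/6405961 = 0 gives λ = 225, 10000/6405961
σ_max=√225=15, σ_min=√(10000/6405961)=(100/2531) → κ = 379.6500


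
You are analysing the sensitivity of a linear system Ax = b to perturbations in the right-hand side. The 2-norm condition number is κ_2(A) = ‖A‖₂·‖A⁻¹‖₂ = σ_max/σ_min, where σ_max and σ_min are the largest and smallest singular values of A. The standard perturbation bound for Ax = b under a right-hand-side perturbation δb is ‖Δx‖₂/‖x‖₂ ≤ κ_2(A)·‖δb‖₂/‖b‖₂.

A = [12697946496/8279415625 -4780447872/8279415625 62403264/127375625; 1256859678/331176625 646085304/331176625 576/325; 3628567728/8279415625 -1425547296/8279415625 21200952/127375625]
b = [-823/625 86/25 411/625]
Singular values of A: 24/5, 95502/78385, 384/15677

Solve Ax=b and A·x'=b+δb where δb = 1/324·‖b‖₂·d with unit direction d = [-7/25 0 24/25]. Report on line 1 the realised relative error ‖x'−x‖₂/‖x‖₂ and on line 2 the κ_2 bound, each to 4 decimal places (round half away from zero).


0.0115
0.6048

σ_max = 24/5, σ_min = 384/15677
κ = σ_max/σ_min = (24/5)/(384/15677) = 195.9625
worst-case relative error ≤ 195.9625 × 1/324 = 0.6048
solve Ax = b  →  x = [-14.5931 -4.3021 37.9255]
‖b‖ = 3.7417, ‖x‖ = 40.8633
with δb = [-0.0032 0.0000 0.0111], A·Δx = δb → ‖Δx‖ = 0.4715
dividing the unrounded norms, ‖Δx‖/‖x‖ = 0.0115
tightness: 0.0115 against a bound of 0.6048 (unrounded ratio ≈ 0.0191)


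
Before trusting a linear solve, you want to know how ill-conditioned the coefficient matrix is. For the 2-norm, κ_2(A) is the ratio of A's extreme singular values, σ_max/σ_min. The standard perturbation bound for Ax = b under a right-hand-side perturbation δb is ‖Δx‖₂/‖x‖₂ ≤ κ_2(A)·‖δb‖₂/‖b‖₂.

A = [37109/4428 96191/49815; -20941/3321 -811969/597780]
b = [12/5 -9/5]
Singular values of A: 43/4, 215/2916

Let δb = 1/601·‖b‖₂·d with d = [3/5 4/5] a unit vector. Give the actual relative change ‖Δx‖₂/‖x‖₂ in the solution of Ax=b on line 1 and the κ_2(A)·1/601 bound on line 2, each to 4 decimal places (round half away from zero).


0.2426
0.2426

σ_max = 43/4, σ_min = 215/2916
κ_2(A) = (43/4) / (215/2916) = 145.8000
κ_2(A)·‖δb‖/‖b‖ = 0.2426
solve Ax = b  →  x = [0.2723 0.0613]
2-norm of b is 3.0000; of x, 0.2791
with δb = [0.0030 0.0040], A·Δx = δb → ‖Δx‖ = 0.0677
relative error = 0.2426
tightness: 0.2426 against a bound of 0.2426; the bound is attained (ratio 1)


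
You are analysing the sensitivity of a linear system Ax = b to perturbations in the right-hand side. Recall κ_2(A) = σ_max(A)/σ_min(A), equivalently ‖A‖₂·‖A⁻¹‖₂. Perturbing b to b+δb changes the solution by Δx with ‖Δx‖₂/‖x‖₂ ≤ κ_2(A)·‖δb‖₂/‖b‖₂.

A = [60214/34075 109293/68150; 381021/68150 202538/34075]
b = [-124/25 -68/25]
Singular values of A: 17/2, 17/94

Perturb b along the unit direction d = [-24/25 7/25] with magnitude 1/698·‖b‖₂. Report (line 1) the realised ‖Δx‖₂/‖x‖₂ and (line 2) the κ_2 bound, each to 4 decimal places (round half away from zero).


largest singular value 17/2, smallest 17/94
κ = σ_max/σ_min = (17/2)/(17/94) = 47.0000
κ_2(A)·‖δb‖/‖b‖ = 0.0673
solve Ax = b  →  x = [-16.3408 14.9128]
‖b‖ = 5.6569, ‖x‖ = 22.1227
with δb = [-0.0078 0.0023], A·Δx = δb → ‖Δx‖ = 0.0448
dividing the unrounded norms, ‖Δx‖/‖x‖ = 0.0020
so the bound overstates the realised error by a factor of ≈ 33.2415 (computed from the unrounded values)

0.0020
0.0673


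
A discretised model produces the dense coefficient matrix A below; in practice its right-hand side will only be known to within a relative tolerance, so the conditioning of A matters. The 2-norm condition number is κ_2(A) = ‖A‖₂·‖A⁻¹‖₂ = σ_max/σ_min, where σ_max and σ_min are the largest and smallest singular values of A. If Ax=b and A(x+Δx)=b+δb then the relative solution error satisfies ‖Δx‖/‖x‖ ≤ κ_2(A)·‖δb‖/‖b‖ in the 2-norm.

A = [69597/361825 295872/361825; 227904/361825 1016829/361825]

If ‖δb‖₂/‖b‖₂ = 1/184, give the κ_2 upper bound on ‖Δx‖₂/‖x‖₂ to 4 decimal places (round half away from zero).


1.9185

AᵀA = [90854361/209467729 403729920/209467729; 403729920/209467729 1794370329/209467729]; tr = 1121490/124609, det = 81/124609
λ_max, λ_min = (1121490/124609 ± √1257699446784/15527402881)/2 = 9, 9/124609
κ_2(A) = √(λ_max/λ_min) = √(9 / (9/124609)) = 353.0000
perturbation bound = 353.0000·1/184 = 1.9185


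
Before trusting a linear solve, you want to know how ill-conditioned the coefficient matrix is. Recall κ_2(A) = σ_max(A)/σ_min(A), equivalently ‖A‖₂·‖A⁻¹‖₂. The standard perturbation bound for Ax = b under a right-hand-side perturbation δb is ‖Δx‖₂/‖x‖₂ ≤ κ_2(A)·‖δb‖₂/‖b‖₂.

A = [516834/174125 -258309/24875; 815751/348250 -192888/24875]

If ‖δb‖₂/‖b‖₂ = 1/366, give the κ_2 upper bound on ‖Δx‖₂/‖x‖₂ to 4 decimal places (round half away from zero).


M = AᵀA = [69356769129/4851122500 -8487086526/173254375; -8487086526/173254375 4157172801/24750625]. tr(M)=1414660221/7761796, det(M)=13286025/7761796
λ_max, λ_min = (1414660221/7761796 ± √2000851047216965241/60245477145616)/2 = 729/4, 18225/1940449
so κ_2 = √((729/4) / (18225/1940449)) = 139.3000
worst-case relative error ≤ 139.3000 × 1/366 = 0.3806

0.3806


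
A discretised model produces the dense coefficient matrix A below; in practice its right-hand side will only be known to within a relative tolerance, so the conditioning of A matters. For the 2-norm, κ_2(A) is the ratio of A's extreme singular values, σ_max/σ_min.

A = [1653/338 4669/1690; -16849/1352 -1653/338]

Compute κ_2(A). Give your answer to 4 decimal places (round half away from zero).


20.0000

AᵀA = [1938505/10816 1006677/13520; 1006677/13520 266597/8450]; tr = 337241/1600, det = 707281/6400
solving λ² − 337241/1600·λ + 707281/6400 = 0 gives λ = 841/4, 841/1600
so κ_2 = √((841/4) / (841/1600)) = 20.0000


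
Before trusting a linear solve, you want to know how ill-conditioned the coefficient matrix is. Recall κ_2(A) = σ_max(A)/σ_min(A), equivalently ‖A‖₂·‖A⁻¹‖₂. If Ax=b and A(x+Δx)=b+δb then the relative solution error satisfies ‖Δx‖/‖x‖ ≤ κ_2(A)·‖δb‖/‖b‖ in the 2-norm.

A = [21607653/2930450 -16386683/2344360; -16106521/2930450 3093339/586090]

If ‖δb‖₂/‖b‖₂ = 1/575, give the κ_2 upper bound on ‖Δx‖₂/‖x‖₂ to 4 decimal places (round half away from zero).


AᵀA = [14526213737837/171750744050 -22134779133579/274801190480; -22134779133579/274801190480 16864932737809/219840952384]; tr = 1054057262849/6535105600, det = 260144641/1045616896
eigenvalues of AᵀA: λ = (tr ± √(tr²−4·det))/2 = 16129/100, 403225/261404224
κ_2(A) = √(λ_max/λ_min) = √((16129/100) / (403225/261404224)) = 323.3600
bound on ‖Δx‖/‖x‖: κ·ε = 323.3600·1/575 = 0.5624

0.5624


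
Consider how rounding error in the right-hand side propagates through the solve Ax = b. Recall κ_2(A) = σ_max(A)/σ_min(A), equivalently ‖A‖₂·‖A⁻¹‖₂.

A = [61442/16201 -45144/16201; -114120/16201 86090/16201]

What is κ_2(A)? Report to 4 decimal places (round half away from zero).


M = AᵀA = [58126276/908209 -43592832/908209; -43592832/908209 32697124/908209]. tr(M)=90823400/908209, det(M)=250000/908209
solving λ² − 90823400/908209·λ + 250000/908209 = 0 gives λ = 100, 2500/908209
κ_2(A) = √(λ_max/λ_min) = √(100 / (2500/908209)) = 190.6000

190.6000


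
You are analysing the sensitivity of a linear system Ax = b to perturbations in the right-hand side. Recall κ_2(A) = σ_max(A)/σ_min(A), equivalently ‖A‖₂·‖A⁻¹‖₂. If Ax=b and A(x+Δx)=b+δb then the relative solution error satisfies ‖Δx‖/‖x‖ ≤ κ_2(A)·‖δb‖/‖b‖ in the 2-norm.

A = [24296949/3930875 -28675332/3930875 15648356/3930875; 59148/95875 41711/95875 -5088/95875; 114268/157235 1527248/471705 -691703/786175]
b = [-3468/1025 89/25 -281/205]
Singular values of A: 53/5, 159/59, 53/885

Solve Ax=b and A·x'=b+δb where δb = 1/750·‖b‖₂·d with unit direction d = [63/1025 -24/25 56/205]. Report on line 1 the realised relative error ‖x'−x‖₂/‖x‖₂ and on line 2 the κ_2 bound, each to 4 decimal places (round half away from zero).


σ_max = 53/5, σ_min = 53/885
κ = σ_max/σ_min = (53/5)/(53/885) = 177.0000
bound on ‖Δx‖/‖x‖: κ·ε = 177.0000·1/750 = 0.2360
solve Ax = b  →  x = [14.9600 -20.5652 -61.7634]
‖b‖ = 5.0990, ‖x‖ = 66.7941
δb = ε·‖b‖·d = [0.0004 -0.0065 0.0019]; solving A·Δx = δb gives ‖Δx‖ = 0.1135
dividing the unrounded norms, ‖Δx‖/‖x‖ = 0.0017
so the bound overstates the realised error by a factor of ≈ 138.8536 (computed from the unrounded values)

0.0017
0.2360


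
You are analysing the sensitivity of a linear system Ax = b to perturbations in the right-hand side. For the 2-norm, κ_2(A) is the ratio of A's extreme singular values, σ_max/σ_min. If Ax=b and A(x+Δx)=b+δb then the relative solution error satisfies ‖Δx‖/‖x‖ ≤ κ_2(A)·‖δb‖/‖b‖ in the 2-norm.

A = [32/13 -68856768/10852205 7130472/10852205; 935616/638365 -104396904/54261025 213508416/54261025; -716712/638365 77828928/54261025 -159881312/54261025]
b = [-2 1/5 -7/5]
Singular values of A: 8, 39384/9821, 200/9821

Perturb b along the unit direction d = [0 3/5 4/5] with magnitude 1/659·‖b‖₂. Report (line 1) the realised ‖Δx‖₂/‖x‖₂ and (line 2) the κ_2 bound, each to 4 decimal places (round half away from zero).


from the listed singular values, σ₁ = 8, σ_n = 200/9821
κ = σ_max/σ_min = 8/(200/9821) = 392.8400
perturbation bound = 392.8400·1/659 = 0.5961
solve Ax = b  →  x = [45.2796 17.0011 -8.5020]
‖b‖ = 2.4495, ‖x‖ = 49.1077
Δx = A⁻¹·δb where δb = 1/659·2.4495·d; ‖Δx‖ = 0.1825
relative error = 0.0037
so the bound overstates the realised error by a factor of ≈ 160.3850 (computed from the unrounded values)

0.0037
0.5961


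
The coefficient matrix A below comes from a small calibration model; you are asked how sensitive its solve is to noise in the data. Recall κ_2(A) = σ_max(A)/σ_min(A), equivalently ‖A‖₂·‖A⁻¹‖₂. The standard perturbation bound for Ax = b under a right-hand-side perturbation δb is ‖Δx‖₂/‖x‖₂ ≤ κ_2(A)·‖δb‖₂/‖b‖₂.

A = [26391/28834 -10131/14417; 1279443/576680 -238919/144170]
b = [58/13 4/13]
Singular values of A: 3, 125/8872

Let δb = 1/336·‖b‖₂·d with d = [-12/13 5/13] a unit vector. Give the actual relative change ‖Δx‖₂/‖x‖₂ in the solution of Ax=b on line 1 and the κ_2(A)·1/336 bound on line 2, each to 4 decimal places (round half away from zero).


0.0033
0.6337

from the listed singular values, σ₁ = 3, σ_n = 125/8872
κ_2(A) = 3 / (125/8872) = 212.9280
worst-case relative error ≤ 212.9280 × 1/336 = 0.6337
solve Ax = b  →  x = [-169.8091 -227.5232]
‖b‖₂ = 4.4721 and ‖x‖₂ = 283.9048
re-solving with b+δb shifts x by Δx of norm 0.9447
relative error = 0.0033
tightness: 0.0033 against a bound of 0.6337 (unrounded ratio ≈ 0.0053)


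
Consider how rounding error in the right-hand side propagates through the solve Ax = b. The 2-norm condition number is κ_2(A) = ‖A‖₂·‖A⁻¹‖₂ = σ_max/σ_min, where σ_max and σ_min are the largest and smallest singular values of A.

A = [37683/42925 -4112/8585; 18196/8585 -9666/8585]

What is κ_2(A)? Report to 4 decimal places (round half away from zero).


AᵀA = [9697368889/1842555625 -1034365176/368511125; -1034365176/368511125 4413604/2948089]; tr = 43099901/6375625, det = 114244/159390625
char-poly roots: 169/25 and 676/6375625
κ = σ_max/σ_min = (13/5)/(26/2525) = 252.5000

252.5000


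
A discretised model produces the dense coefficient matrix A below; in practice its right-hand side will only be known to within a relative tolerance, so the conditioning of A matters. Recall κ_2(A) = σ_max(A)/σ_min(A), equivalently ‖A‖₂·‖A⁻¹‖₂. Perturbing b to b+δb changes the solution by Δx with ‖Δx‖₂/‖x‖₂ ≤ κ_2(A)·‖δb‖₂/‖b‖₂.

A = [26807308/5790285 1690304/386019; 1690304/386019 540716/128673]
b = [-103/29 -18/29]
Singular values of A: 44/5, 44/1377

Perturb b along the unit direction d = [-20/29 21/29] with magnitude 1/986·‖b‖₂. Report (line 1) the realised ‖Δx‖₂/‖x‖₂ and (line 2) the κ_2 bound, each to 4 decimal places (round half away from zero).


largest singular value 44/5, smallest 44/1377
κ = σ_max/σ_min = (44/5)/(44/1377) = 275.4000
worst-case relative error ≤ 275.4000 × 1/986 = 0.2793
solve Ax = b  →  x = [-43.4130 45.0893]
‖b‖₂ = 3.6056 and ‖x‖₂ = 62.5918
δb = ε·‖b‖·d = [-0.0025 0.0026]; solving A·Δx = δb gives ‖Δx‖ = 0.1144
realised ‖Δx‖/‖x‖ = 0.0018
tightness: 0.0018 against a bound of 0.2793 (unrounded ratio ≈ 0.0065)

0.0018
0.2793


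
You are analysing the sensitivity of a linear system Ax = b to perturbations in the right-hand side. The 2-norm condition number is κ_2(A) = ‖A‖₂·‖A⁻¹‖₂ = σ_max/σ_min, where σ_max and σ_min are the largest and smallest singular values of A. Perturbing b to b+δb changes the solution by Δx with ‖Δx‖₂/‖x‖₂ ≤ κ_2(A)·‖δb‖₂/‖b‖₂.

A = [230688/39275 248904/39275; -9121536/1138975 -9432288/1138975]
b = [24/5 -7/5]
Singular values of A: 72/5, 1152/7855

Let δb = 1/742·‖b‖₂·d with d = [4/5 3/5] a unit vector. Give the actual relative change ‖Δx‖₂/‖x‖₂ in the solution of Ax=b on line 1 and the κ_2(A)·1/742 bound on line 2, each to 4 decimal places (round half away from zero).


0.0022
0.1323

σ_max = 72/5, σ_min = 1152/7855
condition number: (72/5) ÷ (1152/7855) = 98.1875
worst-case relative error ≤ 98.1875 × 1/742 = 0.1323
solve Ax = b  →  x = [-14.6212 14.3085]
‖b‖₂ = 5.0000 and ‖x‖₂ = 20.4576
with δb = [0.0054 0.0040], A·Δx = δb → ‖Δx‖ = 0.0459
realised ‖Δx‖/‖x‖ = 0.0022
so the bound overstates the realised error by a factor of ≈ 58.9179 (computed from the unrounded values)


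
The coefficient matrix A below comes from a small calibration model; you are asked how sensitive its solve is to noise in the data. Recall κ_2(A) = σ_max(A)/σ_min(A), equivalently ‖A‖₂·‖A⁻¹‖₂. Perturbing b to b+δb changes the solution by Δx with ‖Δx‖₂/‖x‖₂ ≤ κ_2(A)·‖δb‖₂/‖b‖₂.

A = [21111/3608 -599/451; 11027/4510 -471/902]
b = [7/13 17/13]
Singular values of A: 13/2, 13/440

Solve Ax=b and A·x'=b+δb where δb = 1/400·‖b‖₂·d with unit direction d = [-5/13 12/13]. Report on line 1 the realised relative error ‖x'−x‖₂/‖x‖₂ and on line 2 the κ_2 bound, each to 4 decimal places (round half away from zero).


0.0035
0.5500

largest singular value 13/2, smallest 13/440
κ = σ_max/σ_min = (13/2)/(13/440) = 220.0000
worst-case relative error ≤ 220.0000 × 1/400 = 0.5500
solve Ax = b  →  x = [7.5797 32.9869]
2-norm of b is 1.4142; of x, 33.8465
Δx = A⁻¹·δb where δb = 1/400·1.4142·d; ‖Δx‖ = 0.1197
dividing the unrounded norms, ‖Δx‖/‖x‖ = 0.0035
so the bound overstates the realised error by a factor of ≈ 155.5651 (computed from the unrounded values)


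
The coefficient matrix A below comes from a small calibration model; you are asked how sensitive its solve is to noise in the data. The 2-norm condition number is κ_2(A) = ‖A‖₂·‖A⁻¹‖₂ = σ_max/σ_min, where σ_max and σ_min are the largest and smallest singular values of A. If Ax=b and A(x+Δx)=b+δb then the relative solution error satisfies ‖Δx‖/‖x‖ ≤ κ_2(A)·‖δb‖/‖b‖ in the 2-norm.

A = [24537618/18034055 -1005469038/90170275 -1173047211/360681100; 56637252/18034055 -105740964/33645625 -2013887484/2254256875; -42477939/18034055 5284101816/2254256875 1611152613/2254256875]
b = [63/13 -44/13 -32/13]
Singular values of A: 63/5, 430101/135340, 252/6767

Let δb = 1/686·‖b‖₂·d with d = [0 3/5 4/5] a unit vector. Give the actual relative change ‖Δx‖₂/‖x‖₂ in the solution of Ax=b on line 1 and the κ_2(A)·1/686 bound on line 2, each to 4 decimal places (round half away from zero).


0.0023
0.4932

from the listed singular values, σ₁ = 63/5, σ_n = 252/6767
κ_2(A) = (63/5) / (252/6767) = 338.3500
κ_2(A)·‖δb‖/‖b‖ = 0.4932
solve Ax = b  →  x = [-0.8513 29.5793 -103.2609]
‖b‖₂ = 6.4031 and ‖x‖₂ = 107.4173
with δb = [0.0000 0.0056 0.0075], A·Δx = δb → ‖Δx‖ = 0.2506
realised ‖Δx‖/‖x‖ = 0.0023
realised/bound (from unrounded values) ≈ 0.0047


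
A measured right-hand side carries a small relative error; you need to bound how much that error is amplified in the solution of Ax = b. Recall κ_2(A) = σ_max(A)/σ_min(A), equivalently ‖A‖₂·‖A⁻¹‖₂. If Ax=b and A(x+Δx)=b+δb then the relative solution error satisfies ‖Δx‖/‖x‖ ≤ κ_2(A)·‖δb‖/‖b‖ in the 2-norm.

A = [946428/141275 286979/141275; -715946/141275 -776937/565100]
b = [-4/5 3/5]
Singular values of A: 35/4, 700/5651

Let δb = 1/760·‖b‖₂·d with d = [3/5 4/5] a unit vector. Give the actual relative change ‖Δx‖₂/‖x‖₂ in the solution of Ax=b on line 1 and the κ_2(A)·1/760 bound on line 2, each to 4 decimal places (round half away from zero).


0.0929
0.0929

σ_max = 35/4, σ_min = 700/5651
condition number: (35/4) ÷ (700/5651) = 70.6375
κ_2(A)·‖δb‖/‖b‖ = 0.0929
solve Ax = b  →  x = [-0.1097 -0.0320]
2-norm of b is 1.0000; of x, 0.1143
re-solving with b+δb shifts x by Δx of norm 0.0106
realised ‖Δx‖/‖x‖ = 0.0929
so the bound is sharp here: realised error equals the bound


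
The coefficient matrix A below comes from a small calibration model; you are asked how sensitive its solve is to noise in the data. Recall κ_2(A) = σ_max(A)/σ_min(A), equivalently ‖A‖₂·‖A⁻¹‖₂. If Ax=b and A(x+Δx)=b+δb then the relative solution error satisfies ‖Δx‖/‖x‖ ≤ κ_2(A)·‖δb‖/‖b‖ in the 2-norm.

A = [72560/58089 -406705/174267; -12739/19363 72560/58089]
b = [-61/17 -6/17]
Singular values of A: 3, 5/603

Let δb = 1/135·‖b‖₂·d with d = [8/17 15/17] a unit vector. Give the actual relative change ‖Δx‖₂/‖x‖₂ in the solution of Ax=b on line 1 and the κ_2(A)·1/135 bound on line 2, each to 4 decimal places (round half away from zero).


0.0134
2.6800

σ_max = 3, σ_min = 5/603
κ = σ_max/σ_min = 3/(5/603) = 361.8000
worst-case relative error ≤ 361.8000 × 1/135 = 2.6800
solve Ax = b  →  x = [-213.2941 -112.6235]
‖b‖ = 3.6056, ‖x‖ = 241.2021
with δb = [0.0126 0.0236], A·Δx = δb → ‖Δx‖ = 3.2210
realised ‖Δx‖/‖x‖ = 0.0134
tightness: 0.0134 against a bound of 2.6800 (unrounded ratio ≈ 0.0050)


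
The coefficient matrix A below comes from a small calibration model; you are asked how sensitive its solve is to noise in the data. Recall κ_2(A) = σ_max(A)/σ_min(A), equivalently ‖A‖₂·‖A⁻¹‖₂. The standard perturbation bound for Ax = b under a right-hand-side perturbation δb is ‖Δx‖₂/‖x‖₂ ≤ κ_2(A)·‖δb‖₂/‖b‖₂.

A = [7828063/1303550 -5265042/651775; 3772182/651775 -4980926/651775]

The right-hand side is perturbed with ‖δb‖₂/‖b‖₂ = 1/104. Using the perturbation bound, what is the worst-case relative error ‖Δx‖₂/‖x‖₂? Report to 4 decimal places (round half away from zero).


2.1611

AᵀA = [28108441973/404100500 -9368965431/101025125; -9368965431/101025125 12492340328/101025125]; tr = 15615560657/80820100, det = 373301041/505125625
eigenvalues of AᵀA: λ = (tr ± √(tr²−4·det))/2 = 19321/100, 77284/20205025
κ = σ_max/σ_min = (139/10)/(278/4495) = 224.7500
worst-case relative error ≤ 224.7500 × 1/104 = 2.1611


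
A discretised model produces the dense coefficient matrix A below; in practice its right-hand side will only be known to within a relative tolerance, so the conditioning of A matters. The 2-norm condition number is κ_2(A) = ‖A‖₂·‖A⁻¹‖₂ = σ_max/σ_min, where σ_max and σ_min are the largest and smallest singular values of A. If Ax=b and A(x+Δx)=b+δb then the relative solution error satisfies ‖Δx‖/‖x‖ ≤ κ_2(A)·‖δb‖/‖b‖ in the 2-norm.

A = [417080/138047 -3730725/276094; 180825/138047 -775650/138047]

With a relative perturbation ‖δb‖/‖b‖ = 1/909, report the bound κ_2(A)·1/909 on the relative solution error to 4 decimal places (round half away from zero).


AᵀA = [1222801225/112763161 -5433504750/112763161; -5433504750/112763161 96596690625/451052644]; tr = 60373525/268324, det = 140625/268324
eigenvalues of AᵀA: λ = (tr ± √(tr²−4·det))/2 = 225, 625/268324
κ = σ_max/σ_min = 15/(25/518) = 310.8000
bound on ‖Δx‖/‖x‖: κ·ε = 310.8000·1/909 = 0.3419

0.3419


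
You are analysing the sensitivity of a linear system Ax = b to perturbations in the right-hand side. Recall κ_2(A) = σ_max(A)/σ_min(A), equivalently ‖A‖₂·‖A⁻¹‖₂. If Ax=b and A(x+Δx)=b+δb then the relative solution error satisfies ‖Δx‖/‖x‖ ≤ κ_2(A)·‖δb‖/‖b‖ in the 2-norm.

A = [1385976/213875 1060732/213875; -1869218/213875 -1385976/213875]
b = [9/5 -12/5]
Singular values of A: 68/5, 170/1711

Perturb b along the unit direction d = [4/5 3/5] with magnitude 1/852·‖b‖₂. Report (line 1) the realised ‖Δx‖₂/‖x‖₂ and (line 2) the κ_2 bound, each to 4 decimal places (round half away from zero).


0.1607
0.1607

largest singular value 68/5, smallest 170/1711
condition number: (68/5) ÷ (170/1711) = 136.8800
κ_2(A)·‖δb‖/‖b‖ = 0.1607
solve Ax = b  →  x = [0.1765 0.1324]
2-norm of b is 3.0000; of x, 0.2206
with δb = [0.0028 0.0021], A·Δx = δb → ‖Δx‖ = 0.0354
dividing the unrounded norms, ‖Δx‖/‖x‖ = 0.1607
tightness: 0.1607 against a bound of 0.1607; the bound is attained (ratio 1)


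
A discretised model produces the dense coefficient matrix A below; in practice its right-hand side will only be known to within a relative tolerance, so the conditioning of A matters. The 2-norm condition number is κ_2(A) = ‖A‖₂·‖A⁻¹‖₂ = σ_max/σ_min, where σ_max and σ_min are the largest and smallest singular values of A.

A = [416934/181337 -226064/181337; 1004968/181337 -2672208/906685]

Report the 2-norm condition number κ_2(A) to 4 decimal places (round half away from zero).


348.7250

M = AᵀA = [7004702020/194574601 -18679008096/972873005; -18679008096/972873005 49812537856/4864365025]. tr(M)=224930088356/4864365025, det(M)=85525504/4864365025
λ_max, λ_min = (224930088356/4864365025 ± √50591880538756354392336/23662047096443250625)/2 = 1156/25, 73984/194574601
κ = σ_max/σ_min = (34/5)/(272/13949) = 348.7250


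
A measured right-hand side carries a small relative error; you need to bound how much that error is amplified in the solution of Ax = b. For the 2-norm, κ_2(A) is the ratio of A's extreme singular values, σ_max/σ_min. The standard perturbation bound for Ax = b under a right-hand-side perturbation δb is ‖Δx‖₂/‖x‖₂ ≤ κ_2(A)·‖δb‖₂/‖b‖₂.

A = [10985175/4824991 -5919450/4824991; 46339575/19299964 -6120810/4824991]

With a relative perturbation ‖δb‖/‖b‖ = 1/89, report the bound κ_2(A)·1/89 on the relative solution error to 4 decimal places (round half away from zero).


M = AᵀA = [4849157345625/442911546256 -323270220375/55363943282; -323270220375/55363943282 86211894600/27681971641]. tr(M)=21552068025/1532565904, det(M)=1265625/383141476
λ_max, λ_min = (21552068025/1532565904 ± √464460601694671400625/2348758250103337216)/2 = 225/16, 22500/95785369
κ_2(A) = √(λ_max/λ_min) = √((225/16) / (22500/95785369)) = 244.6750
κ_2(A)·‖δb‖/‖b‖ = 2.7492

2.7492


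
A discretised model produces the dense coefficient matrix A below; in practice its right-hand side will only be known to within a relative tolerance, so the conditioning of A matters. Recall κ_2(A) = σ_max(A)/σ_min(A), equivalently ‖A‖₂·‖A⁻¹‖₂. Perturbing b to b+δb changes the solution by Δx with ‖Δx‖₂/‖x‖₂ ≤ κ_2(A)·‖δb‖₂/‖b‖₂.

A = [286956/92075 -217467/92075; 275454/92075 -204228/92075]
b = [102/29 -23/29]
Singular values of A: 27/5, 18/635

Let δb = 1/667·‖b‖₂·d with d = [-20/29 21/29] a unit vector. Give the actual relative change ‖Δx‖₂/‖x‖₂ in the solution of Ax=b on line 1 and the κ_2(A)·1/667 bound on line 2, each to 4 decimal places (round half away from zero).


σ_max = 27/5, σ_min = 18/635
κ_2(A) = (27/5) / (18/635) = 190.5000
bound on ‖Δx‖/‖x‖: κ·ε = 190.5000·1/667 = 0.2856
solve Ax = b  →  x = [-63.2037 -84.8889]
‖b‖₂ = 3.6056 and ‖x‖₂ = 105.8340
Δx = A⁻¹·δb where δb = 1/667·3.6056·d; ‖Δx‖ = 0.1907
dividing the unrounded norms, ‖Δx‖/‖x‖ = 0.0018
so the bound overstates the realised error by a factor of ≈ 158.5066 (computed from the unrounded values)

0.0018
0.2856


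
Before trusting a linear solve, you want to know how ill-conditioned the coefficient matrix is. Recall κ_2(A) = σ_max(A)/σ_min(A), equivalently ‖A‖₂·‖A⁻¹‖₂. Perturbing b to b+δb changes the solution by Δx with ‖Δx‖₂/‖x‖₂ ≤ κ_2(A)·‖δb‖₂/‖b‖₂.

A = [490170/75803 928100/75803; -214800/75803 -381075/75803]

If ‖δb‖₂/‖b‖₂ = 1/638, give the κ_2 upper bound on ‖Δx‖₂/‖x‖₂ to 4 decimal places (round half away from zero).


form AᵀA = [1694708100/34000561 3176223000/34000561; 3176223000/34000561 5956140625/34000561] with trace 26473525/117649 and determinant 562500/117649
λ_max, λ_min = (26473525/117649 ± √700582815675625/13841287201)/2 = 225, 2500/117649
σ_max=√225=15, σ_min=√(2500/117649)=(50/343) → κ = 102.9000
worst-case relative error ≤ 102.9000 × 1/638 = 0.1613

0.1613


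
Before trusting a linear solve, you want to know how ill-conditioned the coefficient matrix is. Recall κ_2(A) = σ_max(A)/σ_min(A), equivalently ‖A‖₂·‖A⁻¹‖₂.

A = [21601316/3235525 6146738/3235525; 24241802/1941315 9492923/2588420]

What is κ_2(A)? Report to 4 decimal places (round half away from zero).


285.4875

form AᵀA = [65367390247636/326012450625 12710156666207/217341633750; 12710156666207/217341633750 9887224518161/579577690000] with trace 1815781223401/8345918736 and determinant 302934025/521619921
eigenvalues of AᵀA: λ = (tr ± √(tr²−4·det))/2 = 3481/16, 1392400/521619921
so κ_2 = √((3481/16) / (1392400/521619921)) = 285.4875


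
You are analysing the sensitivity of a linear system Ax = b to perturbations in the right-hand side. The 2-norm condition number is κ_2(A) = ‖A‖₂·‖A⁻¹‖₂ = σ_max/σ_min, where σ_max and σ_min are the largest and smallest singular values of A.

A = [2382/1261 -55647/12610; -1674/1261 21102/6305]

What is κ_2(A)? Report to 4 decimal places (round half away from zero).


form AᵀA = [8476200/1590121 -20320065/1590121; -20320065/1590121 195110649/6360484] with trace 1355121/37636 and determinant 2025/9409
λ_max, λ_min = (1355121/37636 ± √1835133518241/1416468496)/2 = 36, 225/37636
κ_2(A) = √(λ_max/λ_min) = √(36 / (225/37636)) = 77.6000

77.6000


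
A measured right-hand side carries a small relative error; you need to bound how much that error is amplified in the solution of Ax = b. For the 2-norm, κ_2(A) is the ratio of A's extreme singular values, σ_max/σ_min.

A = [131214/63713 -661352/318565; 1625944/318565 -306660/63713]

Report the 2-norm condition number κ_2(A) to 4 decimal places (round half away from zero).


AᵀA = [18190069444/600495025 -3463849872/120099005; -3463849872/120099005 16499380816/600495025]; tr = 8249572/142805, det = 8340544/17850625
solving λ² − 8249572/142805·λ + 8340544/17850625 = 0 gives λ = 1444/25, 5776/714025
σ_max=√(1444/25)=(38/5), σ_min=√(5776/714025)=(76/845) → κ = 84.5000

84.5000


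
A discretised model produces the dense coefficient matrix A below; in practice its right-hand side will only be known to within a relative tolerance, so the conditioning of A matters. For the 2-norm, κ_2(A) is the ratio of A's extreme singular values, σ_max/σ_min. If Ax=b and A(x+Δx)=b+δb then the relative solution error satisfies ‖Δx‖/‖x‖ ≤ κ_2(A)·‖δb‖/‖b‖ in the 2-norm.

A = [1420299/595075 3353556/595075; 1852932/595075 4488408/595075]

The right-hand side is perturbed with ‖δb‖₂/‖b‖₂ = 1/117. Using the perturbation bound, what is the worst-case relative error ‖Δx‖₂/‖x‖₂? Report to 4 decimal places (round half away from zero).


1.9562

M = AᵀA = [218024249841/14164570225 104638136364/2832914045; 104638136364/2832914045 1255685768784/14164570225]. tr(M)=348807105/3352561, det(M)=432972864/2095350625
λ_max, λ_min = (348807105/3352561 ± √76035691539799021809/7024790786700625)/2 = 2601/25, 166464/83814025
so κ_2 = √((2601/25) / (166464/83814025)) = 228.8750
worst-case relative error ≤ 228.8750 × 1/117 = 1.9562


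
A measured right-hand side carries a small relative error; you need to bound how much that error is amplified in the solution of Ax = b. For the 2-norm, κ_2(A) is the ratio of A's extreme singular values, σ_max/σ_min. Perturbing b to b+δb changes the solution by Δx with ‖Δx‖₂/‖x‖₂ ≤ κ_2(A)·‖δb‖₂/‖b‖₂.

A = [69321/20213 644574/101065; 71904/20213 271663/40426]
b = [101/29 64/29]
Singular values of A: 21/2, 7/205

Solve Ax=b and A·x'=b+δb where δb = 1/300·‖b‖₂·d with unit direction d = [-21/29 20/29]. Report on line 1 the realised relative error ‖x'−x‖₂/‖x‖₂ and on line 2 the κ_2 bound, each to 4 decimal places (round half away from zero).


largest singular value 21/2, smallest 7/205
κ_2(A) = (21/2) / (7/205) = 307.5000
perturbation bound = 307.5000·1/300 = 1.0250
solve Ax = b  →  x = [26.0196 -13.4454]
‖b‖₂ = 4.1231 and ‖x‖₂ = 29.2882
δb = ε·‖b‖·d = [-0.0100 0.0095]; solving A·Δx = δb gives ‖Δx‖ = 0.4025
relative error = 0.0137
realised/bound (from unrounded values) ≈ 0.0134

0.0137
1.0250


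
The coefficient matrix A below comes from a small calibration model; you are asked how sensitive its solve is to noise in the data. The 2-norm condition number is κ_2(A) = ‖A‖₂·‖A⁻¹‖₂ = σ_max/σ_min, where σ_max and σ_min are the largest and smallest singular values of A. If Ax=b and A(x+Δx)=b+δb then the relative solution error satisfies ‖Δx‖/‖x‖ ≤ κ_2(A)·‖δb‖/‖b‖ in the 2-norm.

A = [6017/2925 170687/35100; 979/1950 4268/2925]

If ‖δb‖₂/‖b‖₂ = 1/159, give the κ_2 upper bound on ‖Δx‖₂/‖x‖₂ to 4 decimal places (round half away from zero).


0.3396

form AᵀA = [245509/54756 1763575/164268; 1763575/164268 50811409/1971216] with trace 352957/11664 and determinant 14641/46656
solving λ² − 352957/11664·λ + 14641/46656 = 0 gives λ = 121/4, 121/11664
σ_max=√(121/4)=(11/2), σ_min=√(121/11664)=(11/108) → κ = 54.0000
perturbation bound = 54.0000·1/159 = 0.3396


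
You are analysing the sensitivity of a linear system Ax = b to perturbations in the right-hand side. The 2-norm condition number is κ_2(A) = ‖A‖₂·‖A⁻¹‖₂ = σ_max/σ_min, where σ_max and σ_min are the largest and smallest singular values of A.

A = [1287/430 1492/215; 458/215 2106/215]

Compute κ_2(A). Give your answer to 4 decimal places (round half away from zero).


form AᵀA = [99817/7396 76986/1849; 76986/1849 266452/1849] with trace 1165625/7396 and determinant 390625/1849
eigenvalues of AᵀA: λ = (tr ± √(tr²−4·det))/2 = 625/4, 2500/1849
σ_max=√(625/4)=(25/2), σ_min=√(2500/1849)=(50/43) → κ = 10.7500

10.7500


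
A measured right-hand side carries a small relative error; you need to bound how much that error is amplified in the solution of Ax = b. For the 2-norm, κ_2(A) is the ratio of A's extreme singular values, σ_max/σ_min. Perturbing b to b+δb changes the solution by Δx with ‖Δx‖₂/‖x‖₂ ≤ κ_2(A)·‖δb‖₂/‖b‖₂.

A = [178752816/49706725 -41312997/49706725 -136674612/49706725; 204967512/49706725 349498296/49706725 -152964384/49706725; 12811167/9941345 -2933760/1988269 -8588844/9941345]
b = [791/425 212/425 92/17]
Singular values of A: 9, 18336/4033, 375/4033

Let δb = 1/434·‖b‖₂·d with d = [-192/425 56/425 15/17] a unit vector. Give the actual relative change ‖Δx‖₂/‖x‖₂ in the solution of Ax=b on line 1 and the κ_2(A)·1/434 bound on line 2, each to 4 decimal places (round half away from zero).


0.0033
0.2230

largest singular value 9, smallest 375/4033
κ = σ_max/σ_min = 9/(375/4033) = 96.7920
κ_2(A)·‖δb‖/‖b‖ = 0.2230
solve Ax = b  →  x = [26.3822 -0.5263 33.9867]
‖b‖₂ = 5.7446 and ‖x‖₂ = 43.0278
with δb = [-0.0060 0.0017 0.0117], A·Δx = δb → ‖Δx‖ = 0.1424
realised ‖Δx‖/‖x‖ = 0.0033
realised/bound (from unrounded values) ≈ 0.0148


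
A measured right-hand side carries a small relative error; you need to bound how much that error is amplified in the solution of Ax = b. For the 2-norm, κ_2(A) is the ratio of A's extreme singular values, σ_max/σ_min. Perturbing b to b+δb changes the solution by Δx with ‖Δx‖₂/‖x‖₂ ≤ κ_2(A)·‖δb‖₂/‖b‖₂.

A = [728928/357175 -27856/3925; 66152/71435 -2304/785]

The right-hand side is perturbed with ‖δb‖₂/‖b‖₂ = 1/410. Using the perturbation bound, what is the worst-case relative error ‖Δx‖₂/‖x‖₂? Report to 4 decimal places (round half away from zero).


0.2680

M = AᵀA = [3791350336/754875625 -1855028736/107839375; -1855028736/107839375 908667136/15405625]. tr(M)=77305664/1207801, det(M)=409600/1207801
char-poly roots: 64 and 6400/1207801
κ_2(A) = √(λ_max/λ_min) = √(64 / (6400/1207801)) = 109.9000
bound on ‖Δx‖/‖x‖: κ·ε = 109.9000·1/410 = 0.2680


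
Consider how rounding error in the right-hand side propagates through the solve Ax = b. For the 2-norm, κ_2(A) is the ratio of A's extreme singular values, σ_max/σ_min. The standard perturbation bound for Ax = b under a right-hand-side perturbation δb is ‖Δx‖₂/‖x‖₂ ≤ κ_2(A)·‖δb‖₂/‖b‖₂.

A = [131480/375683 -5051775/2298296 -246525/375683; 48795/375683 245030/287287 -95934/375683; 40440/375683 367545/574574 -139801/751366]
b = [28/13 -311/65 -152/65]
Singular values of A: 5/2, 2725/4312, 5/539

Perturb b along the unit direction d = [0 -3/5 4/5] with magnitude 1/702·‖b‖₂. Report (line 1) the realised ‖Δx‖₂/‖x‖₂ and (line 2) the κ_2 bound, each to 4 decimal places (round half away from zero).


0.0082
0.3839

from the listed singular values, σ₁ = 5/2, σ_n = 5/539
condition number: (5/2) ÷ (5/539) = 269.5000
κ_2(A)·‖δb‖/‖b‖ = 0.3839
solve Ax = b  →  x = [92.3770 -2.9504 55.8682]
2-norm of b is 5.7446; of x, 107.9975
re-solving with b+δb shifts x by Δx of norm 0.8821
relative error = 0.0082
tightness: 0.0082 against a bound of 0.3839 (unrounded ratio ≈ 0.0213)


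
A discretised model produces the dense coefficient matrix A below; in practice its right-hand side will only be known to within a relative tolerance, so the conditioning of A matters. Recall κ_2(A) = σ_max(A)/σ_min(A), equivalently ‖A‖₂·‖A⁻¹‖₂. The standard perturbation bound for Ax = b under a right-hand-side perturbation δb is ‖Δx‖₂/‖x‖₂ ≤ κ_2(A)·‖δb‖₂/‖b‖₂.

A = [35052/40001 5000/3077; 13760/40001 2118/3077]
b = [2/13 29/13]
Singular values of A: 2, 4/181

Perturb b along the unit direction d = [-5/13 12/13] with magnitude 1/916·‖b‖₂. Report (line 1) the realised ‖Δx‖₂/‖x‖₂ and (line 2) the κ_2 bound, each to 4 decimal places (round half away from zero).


0.0012
0.0988

largest singular value 2, smallest 4/181
κ = σ_max/σ_min = 2/(4/181) = 90.5000
κ_2(A)·‖δb‖/‖b‖ = 0.0988
solve Ax = b  →  x = [-79.6176 43.0294]
‖b‖ = 2.2361, ‖x‖ = 90.5014
re-solving with b+δb shifts x by Δx of norm 0.1105
relative error = 0.0012
so the bound overstates the realised error by a factor of ≈ 80.9469 (computed from the unrounded values)


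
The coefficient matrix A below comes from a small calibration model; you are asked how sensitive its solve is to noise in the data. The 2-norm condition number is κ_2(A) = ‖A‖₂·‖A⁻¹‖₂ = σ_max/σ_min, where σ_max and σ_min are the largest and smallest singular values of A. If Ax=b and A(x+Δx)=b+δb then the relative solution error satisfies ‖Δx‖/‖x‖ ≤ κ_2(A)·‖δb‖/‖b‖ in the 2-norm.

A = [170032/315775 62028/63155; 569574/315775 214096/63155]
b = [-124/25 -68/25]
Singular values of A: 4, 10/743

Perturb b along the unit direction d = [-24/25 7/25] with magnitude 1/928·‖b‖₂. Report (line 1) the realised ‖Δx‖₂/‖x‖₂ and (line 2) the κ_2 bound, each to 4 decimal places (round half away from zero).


σ_max = 4, σ_min = 10/743
κ_2(A) = 4 / (10/743) = 297.2000
worst-case relative error ≤ 297.2000 × 1/928 = 0.3203
solve Ax = b  →  x = [-262.7059 138.9765]
2-norm of b is 5.6569; of x, 297.2017
Δx = A⁻¹·δb where δb = 1/928·5.6569·d; ‖Δx‖ = 0.4529
realised ‖Δx‖/‖x‖ = 0.0015
realised/bound (from unrounded values) ≈ 0.0048

0.0015
0.3203
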